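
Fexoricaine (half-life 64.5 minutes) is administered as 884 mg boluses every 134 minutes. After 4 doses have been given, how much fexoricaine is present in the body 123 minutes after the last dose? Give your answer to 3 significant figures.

The 4 doses were given 525, 391, 257, 123 minutes ago.
Total = 884·(1/2)^(525/64.5) + 884·(1/2)^(391/64.5) + 884·(1/2)^(257/64.5) + 884·(1/2)^(123/64.5)
      = 3.1348 + 13.231 + 55.847 + 235.72 ≈ 307.93 mg.

308 mg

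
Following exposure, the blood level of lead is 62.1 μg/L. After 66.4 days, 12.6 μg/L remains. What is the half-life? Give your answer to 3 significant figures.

28.9 days

A/A₀ = 12.6/62.1 ≈ 0.2029.
n = log₂(4.9286) ≈ 2.3012 half-lives elapsed in 66.4 days.
t½ = 66.4/2.3012 ≈ 28.855 days.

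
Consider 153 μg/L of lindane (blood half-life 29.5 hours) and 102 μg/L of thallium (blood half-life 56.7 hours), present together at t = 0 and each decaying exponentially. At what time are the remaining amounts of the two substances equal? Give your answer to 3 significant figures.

Set 153·(1/2)^(t/29.5) = 102·(1/2)^(t/56.7).
Taking log₂: log₂(153/102) = t·(1/29.5 − 1/56.7).
log₂(1.5) = 0.58496; 1/29.5 − 1/56.7 = 0.016262.
t = 0.58496 / 0.016262 ≈ 35.972 hours.

36.0 hours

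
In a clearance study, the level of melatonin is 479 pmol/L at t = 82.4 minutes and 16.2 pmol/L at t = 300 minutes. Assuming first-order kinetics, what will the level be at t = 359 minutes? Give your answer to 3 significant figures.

6.47 pmol/L

Over Δt = 300 − 82.4 = 217.6 minutes, the level fell by a factor of 479/16.2 ≈ 29.568.
n = log₂(29.568) ≈ 4.886 half-lives, so t½ = 217.6/4.886 ≈ 44.536 minutes.
From t = 300 to t = 359: 16.2 × (1/2)^((359−300)/44.536) ≈ 6.4672 pmol/L.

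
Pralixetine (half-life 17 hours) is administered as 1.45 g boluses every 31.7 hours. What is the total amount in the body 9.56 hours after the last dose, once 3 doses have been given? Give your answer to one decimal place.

The 3 doses were given 72.96, 41.26, 9.56 hours ago.
Total = 1.45·(1/2)^(72.96/17) + 1.45·(1/2)^(41.26/17) + 1.45·(1/2)^(9.56/17)
      = 0.074032 + 0.26962 + 0.98194 ≈ 1.3256 g.

1.3 g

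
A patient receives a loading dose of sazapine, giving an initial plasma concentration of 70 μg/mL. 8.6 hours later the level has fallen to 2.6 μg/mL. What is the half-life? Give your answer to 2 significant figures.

1.8 hours

A/A₀ = 2.6/70 ≈ 0.037143.
n = log₂(26.923) ≈ 4.7508 half-lives elapsed in 8.6 hours.
t½ = 8.6/4.7508 ≈ 1.8102 hours.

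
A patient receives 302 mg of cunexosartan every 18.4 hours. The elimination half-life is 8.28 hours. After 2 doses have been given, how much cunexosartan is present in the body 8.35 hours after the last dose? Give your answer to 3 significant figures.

The 2 doses were given 26.75, 8.35 hours ago.
Total = 302·(1/2)^(26.75/8.28) + 302·(1/2)^(8.35/8.28)
      = 32.172 + 150.12 ≈ 182.29 mg.

182 mg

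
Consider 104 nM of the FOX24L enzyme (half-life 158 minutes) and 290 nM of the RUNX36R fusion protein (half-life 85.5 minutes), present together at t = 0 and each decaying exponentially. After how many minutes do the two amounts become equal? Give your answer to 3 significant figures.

276 minutes

Set 104·(1/2)^(t/158) = 290·(1/2)^(t/85.5).
Taking log₂: log₂(104/290) = t·(1/158 − 1/85.5).
log₂(0.35862) = -1.4795; 1/158 − 1/85.5 = -0.0053668.
t = -1.4795 / -0.0053668 ≈ 275.67 minutes.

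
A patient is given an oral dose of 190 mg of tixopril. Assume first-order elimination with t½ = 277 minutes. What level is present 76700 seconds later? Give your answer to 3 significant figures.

7.75 mg

Convert the elapsed time: 76700 seconds = 1278.33 minutes.
Number of half-lives: n = 1278.33/277 ≈ 4.6149.
Remaining = 190 × (1/2)^4.6149 = 190 × 0.04081 ≈ 7.754 mg.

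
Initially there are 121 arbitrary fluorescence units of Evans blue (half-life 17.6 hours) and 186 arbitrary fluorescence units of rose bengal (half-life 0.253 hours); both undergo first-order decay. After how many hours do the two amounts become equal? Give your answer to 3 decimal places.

Set 121·(1/2)^(t/17.6) = 186·(1/2)^(t/0.253).
Taking log₂: log₂(121/186) = t·(1/17.6 − 1/0.253).
log₂(0.65054) = -0.6203; 1/17.6 − 1/0.253 = -3.8958.
t = -0.6203 / -3.8958 ≈ 0.15922 hours.

0.159 hours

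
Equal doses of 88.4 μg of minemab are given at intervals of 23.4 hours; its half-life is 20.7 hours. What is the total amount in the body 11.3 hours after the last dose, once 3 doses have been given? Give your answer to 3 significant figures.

101 μg

The 3 doses were given 58.1, 34.7, 11.3 hours ago.
Total = 88.4·(1/2)^(58.1/20.7) + 88.4·(1/2)^(34.7/20.7) + 88.4·(1/2)^(11.3/20.7)
      = 12.634 + 27.658 + 60.551 ≈ 100.84 μg.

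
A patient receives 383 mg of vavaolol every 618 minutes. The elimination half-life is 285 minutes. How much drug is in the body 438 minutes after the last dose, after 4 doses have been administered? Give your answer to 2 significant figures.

The 4 doses were given 2292, 1674, 1056, 438 minutes ago.
Total = 383·(1/2)^(2292/285) + 383·(1/2)^(1674/285) + 383·(1/2)^(1056/285) + 383·(1/2)^(438/285)
      = 1.4531 + 6.532 + 29.363 + 132 ≈ 169.34 mg.

170 mg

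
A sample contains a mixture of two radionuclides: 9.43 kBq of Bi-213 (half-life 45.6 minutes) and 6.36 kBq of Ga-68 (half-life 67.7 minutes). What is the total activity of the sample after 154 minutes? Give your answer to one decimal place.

Bi-213: 9.43 × (1/2)^(154/45.6) = 9.43 × (1/2)^3.3772 ≈ 0.90756 kBq.
Ga-68: 6.36 × (1/2)^(154/67.7) = 6.36 × (1/2)^2.2747 ≈ 1.3143 kBq.
Total = 0.90756 + 1.3143 ≈ 2.2219 kBq.

2.2 kBq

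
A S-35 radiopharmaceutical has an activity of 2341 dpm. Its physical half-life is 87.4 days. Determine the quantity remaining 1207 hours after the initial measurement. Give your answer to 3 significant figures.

1570 dpm

Convert the elapsed time: 1207 hours = 50.2917 days.
Number of half-lives: n = 50.2917/87.4 ≈ 0.57542.
Remaining = 2341 × (1/2)^0.57542 = 2341 × 0.67109 ≈ 1571 dpm.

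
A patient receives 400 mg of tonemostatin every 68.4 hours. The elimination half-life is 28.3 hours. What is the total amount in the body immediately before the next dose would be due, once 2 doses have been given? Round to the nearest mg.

89 mg

The 2 doses were given 136.8, 68.4 hours ago.
Total = 400·(1/2)^(136.8/28.3) + 400·(1/2)^(68.4/28.3)
      = 14.025 + 74.9 ≈ 88.925 mg.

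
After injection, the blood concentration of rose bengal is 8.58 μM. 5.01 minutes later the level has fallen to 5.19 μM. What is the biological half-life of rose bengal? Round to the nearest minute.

A/A₀ = 5.19/8.58 ≈ 0.6049.
n = log₂(1.6532) ≈ 0.72524 half-lives elapsed in 5.01 minutes.
t½ = 5.01/0.72524 ≈ 6.908 minutes.

7 minutes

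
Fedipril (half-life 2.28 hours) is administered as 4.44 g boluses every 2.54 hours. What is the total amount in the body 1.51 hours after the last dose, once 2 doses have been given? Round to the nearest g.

The 2 doses were given 4.05, 1.51 hours ago.
Total = 4.44·(1/2)^(4.05/2.28) + 4.44·(1/2)^(1.51/2.28)
      = 1.2962 + 2.8055 ≈ 4.1017 g.

4 g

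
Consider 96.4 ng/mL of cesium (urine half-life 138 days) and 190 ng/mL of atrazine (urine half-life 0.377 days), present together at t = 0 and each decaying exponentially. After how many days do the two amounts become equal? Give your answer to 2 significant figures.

Set 96.4·(1/2)^(t/138) = 190·(1/2)^(t/0.377).
Taking log₂: log₂(96.4/190) = t·(1/138 − 1/0.377).
log₂(0.50737) = -0.97889; 1/138 − 1/0.377 = -2.6453.
t = -0.97889 / -2.6453 ≈ 0.37005 days.

0.37 days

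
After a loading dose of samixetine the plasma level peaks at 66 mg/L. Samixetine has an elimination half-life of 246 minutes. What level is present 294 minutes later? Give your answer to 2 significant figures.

Number of half-lives: n = 294/246 ≈ 1.1951.
Remaining = 66 × (1/2)^1.1951 = 66 × 0.43675 ≈ 28.825 mg/L.

29 mg/L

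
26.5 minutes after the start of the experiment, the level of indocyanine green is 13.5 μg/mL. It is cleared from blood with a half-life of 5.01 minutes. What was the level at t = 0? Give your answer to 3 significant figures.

Number of half-lives elapsed: n = 26.5/5.01 ≈ 5.2894.
A₀ = A × 2^n = 13.5 × 2^5.2894 = 13.5 × 39.109 ≈ 527.97 μg/mL.

528 μg/mL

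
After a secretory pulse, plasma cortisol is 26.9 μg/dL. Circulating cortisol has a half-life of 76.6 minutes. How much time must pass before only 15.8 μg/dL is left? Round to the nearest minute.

59 minutes

Fraction remaining = 15.8/26.9 ≈ 0.58736.
n = log₂(26.9/15.8) = ln(1.7025)/ln 2 ≈ 0.76768 half-lives.
t = n × t½ = 0.76768 × 76.6 ≈ 58.804 minutes.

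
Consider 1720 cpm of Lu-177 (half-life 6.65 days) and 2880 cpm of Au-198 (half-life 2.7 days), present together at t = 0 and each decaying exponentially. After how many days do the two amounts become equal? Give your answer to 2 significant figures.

Set 1720·(1/2)^(t/6.65) = 2880·(1/2)^(t/2.7).
Taking log₂: log₂(1720/2880) = t·(1/6.65 − 1/2.7).
log₂(0.59722) = -0.74366; 1/6.65 − 1/2.7 = -0.21999.
t = -0.74366 / -0.21999 ≈ 3.3804 days.

3.4 days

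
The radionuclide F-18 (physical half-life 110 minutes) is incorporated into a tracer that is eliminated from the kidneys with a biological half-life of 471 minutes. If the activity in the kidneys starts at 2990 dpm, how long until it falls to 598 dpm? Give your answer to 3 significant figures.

1/t_eff = 1/t_phys + 1/t_biol = 1/110 + 1/471 = 0.011214 per minute.
t_eff = 110 × 471 / (110 + 471) ≈ 89.174 minutes.
n = log₂(2990/598) ≈ 2.3219; t = 2.3219 × 89.174 ≈ 207.06 minutes.

207 minutes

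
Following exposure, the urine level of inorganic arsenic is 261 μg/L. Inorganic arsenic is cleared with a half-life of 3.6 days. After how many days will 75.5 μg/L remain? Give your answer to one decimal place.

Fraction remaining = 75.5/261 ≈ 0.28927.
n = log₂(261/75.5) = ln(3.457)/ln 2 ≈ 1.7895 half-lives.
t = n × t½ = 1.7895 × 3.6 ≈ 6.4422 days.

6.4 days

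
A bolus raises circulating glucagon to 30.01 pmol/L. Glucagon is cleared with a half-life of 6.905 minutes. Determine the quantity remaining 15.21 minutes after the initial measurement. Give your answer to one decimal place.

6.5 pmol/L

Number of half-lives: n = 15.21/6.905 ≈ 2.2028.
Remaining = 30.01 × (1/2)^2.2028 = 30.01 × 0.21722 ≈ 6.5189 pmol/L.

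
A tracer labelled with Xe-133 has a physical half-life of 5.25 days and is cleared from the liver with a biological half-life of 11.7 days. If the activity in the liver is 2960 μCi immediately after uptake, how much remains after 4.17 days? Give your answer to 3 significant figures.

1/t_eff = 1/t_phys + 1/t_biol = 1/5.25 + 1/11.7 = 0.27595 per day.
t_eff = 5.25 × 11.7 / (5.25 + 11.7) ≈ 3.6239 days.
Remaining = 2960 × (1/2)^(4.17/3.6239) = 2960 × (1/2)^1.1507 ≈ 1333.2 μCi.

1330 μCi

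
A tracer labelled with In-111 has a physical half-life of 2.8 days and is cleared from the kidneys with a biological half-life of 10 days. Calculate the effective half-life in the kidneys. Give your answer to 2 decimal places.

1/t_eff = 1/t_phys + 1/t_biol = 1/2.8 + 1/10 = 0.45714 per day.
t_eff = 2.8 × 10 / (2.8 + 10) ≈ 2.1875 days.

2.19 days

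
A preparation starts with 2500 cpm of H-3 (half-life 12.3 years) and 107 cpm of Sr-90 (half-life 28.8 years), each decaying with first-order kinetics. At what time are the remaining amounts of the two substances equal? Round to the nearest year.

Set 2500·(1/2)^(t/12.3) = 107·(1/2)^(t/28.8).
Taking log₂: log₂(2500/107) = t·(1/12.3 − 1/28.8).
log₂(23.364) = 4.5462; 1/12.3 − 1/28.8 = 0.046579.
t = 4.5462 / 0.046579 ≈ 97.604 years.

98 years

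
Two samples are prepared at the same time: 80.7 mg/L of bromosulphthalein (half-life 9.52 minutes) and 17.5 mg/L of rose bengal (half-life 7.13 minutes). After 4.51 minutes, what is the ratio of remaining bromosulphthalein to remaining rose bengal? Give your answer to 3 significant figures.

bromosulphthalein: 80.7 × (1/2)^(4.51/9.52) = 80.7 × (1/2)^0.47374 ≈ 58.112 mg/L.
rose bengal: 17.5 × (1/2)^(4.51/7.13) = 17.5 × (1/2)^0.63254 ≈ 11.288 mg/L.
Ratio ≈ 58.112 / 11.288 ≈ 5.148.

5.15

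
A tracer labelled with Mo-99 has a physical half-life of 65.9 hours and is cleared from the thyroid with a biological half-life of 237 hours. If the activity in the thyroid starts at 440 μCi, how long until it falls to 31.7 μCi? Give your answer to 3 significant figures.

196 hours

1/t_eff = 1/t_phys + 1/t_biol = 1/65.9 + 1/237 = 0.019394 per hour.
t_eff = 65.9 × 237 / (65.9 + 237) ≈ 51.563 hours.
n = log₂(440/31.7) ≈ 3.7949; t = 3.7949 × 51.563 ≈ 195.68 hours.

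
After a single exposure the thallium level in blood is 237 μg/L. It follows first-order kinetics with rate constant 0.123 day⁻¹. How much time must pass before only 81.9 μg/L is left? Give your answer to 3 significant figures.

t½ = ln 2 / k = 0.69315 / 0.123 ≈ 5.6353 days.
Fraction remaining = 81.9/237 ≈ 0.34557.
n = log₂(237/81.9) = ln(2.8938)/ln 2 ≈ 1.533 half-lives.
t = n × t½ = 1.533 × 5.6353 ≈ 8.6387 days.

8.64 days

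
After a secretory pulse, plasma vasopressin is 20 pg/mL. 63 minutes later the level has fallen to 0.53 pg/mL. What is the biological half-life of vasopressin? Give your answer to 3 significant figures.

A/A₀ = 0.53/20 ≈ 0.0265.
n = log₂(37.736) ≈ 5.2379 half-lives elapsed in 63 minutes.
t½ = 63/5.2379 ≈ 12.028 minutes.

12.0 minutes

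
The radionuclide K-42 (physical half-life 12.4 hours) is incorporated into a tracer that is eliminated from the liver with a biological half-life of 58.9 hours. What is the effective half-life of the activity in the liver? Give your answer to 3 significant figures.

1/t_eff = 1/t_phys + 1/t_biol = 1/12.4 + 1/58.9 = 0.097623 per hour.
t_eff = 12.4 × 58.9 / (12.4 + 58.9) ≈ 10.243 hours.

10.2 hours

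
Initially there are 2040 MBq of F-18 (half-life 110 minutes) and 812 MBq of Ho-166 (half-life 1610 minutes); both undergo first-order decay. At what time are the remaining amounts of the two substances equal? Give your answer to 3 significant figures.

157 minutes

Set 2040·(1/2)^(t/110) = 812·(1/2)^(t/1610).
Taking log₂: log₂(2040/812) = t·(1/110 − 1/1610).
log₂(2.5123) = 1.329; 1/110 − 1/1610 = 0.0084698.
t = 1.329 / 0.0084698 ≈ 156.91 minutes.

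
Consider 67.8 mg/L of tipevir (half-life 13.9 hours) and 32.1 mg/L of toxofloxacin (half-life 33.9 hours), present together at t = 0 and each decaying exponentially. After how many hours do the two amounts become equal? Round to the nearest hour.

Set 67.8·(1/2)^(t/13.9) = 32.1·(1/2)^(t/33.9).
Taking log₂: log₂(67.8/32.1) = t·(1/13.9 − 1/33.9).
log₂(2.1121) = 1.0787; 1/13.9 − 1/33.9 = 0.042444.
t = 1.0787 / 0.042444 ≈ 25.415 hours.

25 hours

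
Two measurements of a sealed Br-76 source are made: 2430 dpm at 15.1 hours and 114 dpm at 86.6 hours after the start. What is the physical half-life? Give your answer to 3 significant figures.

Over Δt = 86.6 − 15.1 = 71.5 hours, the level fell by a factor of 2430/114 ≈ 21.316.
n = log₂(21.316) ≈ 4.4139 half-lives, so t½ = 71.5/4.4139 ≈ 16.199 hours.

16.2 hours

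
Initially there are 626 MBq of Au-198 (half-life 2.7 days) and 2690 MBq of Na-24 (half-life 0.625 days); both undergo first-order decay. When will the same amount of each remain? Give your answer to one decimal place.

1.7 days

Set 626·(1/2)^(t/2.7) = 2690·(1/2)^(t/0.625).
Taking log₂: log₂(626/2690) = t·(1/2.7 − 1/0.625).
log₂(0.23271) = -2.1034; 1/2.7 − 1/0.625 = -1.2296.
t = -2.1034 / -1.2296 ≈ 1.7106 days.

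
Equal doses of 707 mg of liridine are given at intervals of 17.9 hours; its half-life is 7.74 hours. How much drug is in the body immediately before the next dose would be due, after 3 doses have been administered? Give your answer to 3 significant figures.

177 mg

The 3 doses were given 53.7, 35.8, 17.9 hours ago.
Total = 707·(1/2)^(53.7/7.74) + 707·(1/2)^(35.8/7.74) + 707·(1/2)^(17.9/7.74)
      = 5.766 + 28.646 + 142.31 ≈ 176.72 mg.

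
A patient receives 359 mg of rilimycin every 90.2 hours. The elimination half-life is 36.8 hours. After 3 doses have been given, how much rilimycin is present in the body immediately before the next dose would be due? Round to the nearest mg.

The 3 doses were given 270.6, 180.4, 90.2 hours ago.
Total = 359·(1/2)^(270.6/36.8) + 359·(1/2)^(180.4/36.8) + 359·(1/2)^(90.2/36.8)
      = 2.1955 + 12.006 + 65.651 ≈ 79.853 mg.

80 mg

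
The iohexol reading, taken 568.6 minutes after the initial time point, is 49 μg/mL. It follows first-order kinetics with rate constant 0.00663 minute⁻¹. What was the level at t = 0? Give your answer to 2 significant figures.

t½ = ln 2 / k = 0.69315 / 0.00663 ≈ 104.55 minutes.
Number of half-lives elapsed: n = 568.6/104.55 ≈ 5.4387.
A₀ = A × 2^n = 49 × 2^5.4387 = 49 × 43.372 ≈ 2125.2 μg/mL.

2100 μg/mL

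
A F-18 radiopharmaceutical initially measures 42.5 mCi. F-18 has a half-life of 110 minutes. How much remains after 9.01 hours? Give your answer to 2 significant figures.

1.4 mCi

Convert the elapsed time: 9.01 hours = 540.6 minutes.
Number of half-lives: n = 540.6/110 ≈ 4.9145.
Remaining = 42.5 × (1/2)^4.9145 = 42.5 × 0.033157 ≈ 1.4092 mCi.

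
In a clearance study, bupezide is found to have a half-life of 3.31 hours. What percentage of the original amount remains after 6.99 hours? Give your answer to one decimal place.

23.1%

n = 6.99/3.31 ≈ 2.1118 half-lives.
Fraction remaining = (1/2)^2.1118 ≈ 0.23136, i.e. 23.136%.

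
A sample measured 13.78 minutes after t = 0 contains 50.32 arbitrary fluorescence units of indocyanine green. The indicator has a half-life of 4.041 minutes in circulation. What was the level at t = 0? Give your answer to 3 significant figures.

Number of half-lives elapsed: n = 13.78/4.041 ≈ 3.41.
A₀ = A × 2^n = 50.32 × 2^3.41 = 50.32 × 10.63 ≈ 534.89 arbitrary fluorescence units.

535 arbitrary fluorescence units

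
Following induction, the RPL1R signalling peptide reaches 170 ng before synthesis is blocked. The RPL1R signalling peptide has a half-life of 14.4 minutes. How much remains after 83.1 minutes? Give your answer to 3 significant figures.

Number of half-lives: n = 83.1/14.4 ≈ 5.7708.
Remaining = 170 × (1/2)^5.7708 = 170 × 0.018315 ≈ 3.1135 ng.

3.11 ng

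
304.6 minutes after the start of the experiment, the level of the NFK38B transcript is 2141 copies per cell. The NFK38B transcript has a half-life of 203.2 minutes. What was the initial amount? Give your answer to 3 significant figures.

Number of half-lives elapsed: n = 304.6/203.2 ≈ 1.499.
A₀ = A × 2^n = 2141 × 2^1.499 = 2141 × 2.8265 ≈ 6051.5 copies per cell.

6050 copies per cell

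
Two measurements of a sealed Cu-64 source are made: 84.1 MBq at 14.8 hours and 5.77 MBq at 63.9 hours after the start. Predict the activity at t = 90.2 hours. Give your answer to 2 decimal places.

1.37 MBq

Over Δt = 63.9 − 14.8 = 49.1 hours, the level fell by a factor of 84.1/5.77 ≈ 14.575.
n = log₂(14.575) ≈ 3.8655 half-lives, so t½ = 49.1/3.8655 ≈ 12.702 hours.
From t = 63.9 to t = 90.2: 5.77 × (1/2)^((90.2−63.9)/12.702) ≈ 1.3737 MBq.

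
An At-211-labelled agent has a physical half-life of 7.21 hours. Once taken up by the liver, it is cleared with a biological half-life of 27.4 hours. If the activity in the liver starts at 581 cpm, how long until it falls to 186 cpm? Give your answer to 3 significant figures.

1/t_eff = 1/t_phys + 1/t_biol = 1/7.21 + 1/27.4 = 0.17519 per hour.
t_eff = 7.21 × 27.4 / (7.21 + 27.4) ≈ 5.708 hours.
n = log₂(581/186) ≈ 1.6432; t = 1.6432 × 5.708 ≈ 9.3796 hours.

9.38 hours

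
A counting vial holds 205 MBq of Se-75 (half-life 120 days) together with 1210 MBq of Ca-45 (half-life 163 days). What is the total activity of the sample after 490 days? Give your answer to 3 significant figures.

163 MBq

Se-75: 205 × (1/2)^(490/120) = 205 × (1/2)^4.0833 ≈ 12.093 MBq.
Ca-45: 1210 × (1/2)^(490/163) = 1210 × (1/2)^3.0061 ≈ 150.61 MBq.
Total = 12.093 + 150.61 ≈ 162.7 MBq.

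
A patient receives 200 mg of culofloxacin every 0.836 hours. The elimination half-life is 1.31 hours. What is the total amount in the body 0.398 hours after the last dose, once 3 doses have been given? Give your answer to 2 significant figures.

330 mg

The 3 doses were given 2.07, 1.234, 0.398 hours ago.
Total = 200·(1/2)^(2.07/1.31) + 200·(1/2)^(1.234/1.31) + 200·(1/2)^(0.398/1.31)
      = 66.889 + 104.1 + 162.02 ≈ 333.01 mg.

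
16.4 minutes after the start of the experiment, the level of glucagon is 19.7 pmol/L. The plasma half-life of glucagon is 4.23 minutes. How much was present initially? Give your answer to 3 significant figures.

289 pmol/L

Number of half-lives elapsed: n = 16.4/4.23 ≈ 3.8771.
A₀ = A × 2^n = 19.7 × 2^3.8771 = 19.7 × 14.693 ≈ 289.45 pmol/L.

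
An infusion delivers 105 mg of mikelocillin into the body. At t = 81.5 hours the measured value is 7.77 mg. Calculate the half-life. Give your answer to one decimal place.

21.7 hours

A/A₀ = 7.77/105 ≈ 0.074.
n = log₂(13.514) ≈ 3.7563 half-lives elapsed in 81.5 hours.
t½ = 81.5/3.7563 ≈ 21.697 hours.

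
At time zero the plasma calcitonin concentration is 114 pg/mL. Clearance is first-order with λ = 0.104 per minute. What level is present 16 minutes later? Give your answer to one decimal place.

t½ = ln 2 / λ = 0.69315 / 0.104 ≈ 6.6649 minutes.
Number of half-lives: n = 16/6.6649 ≈ 2.4006.
Remaining = 114 × (1/2)^2.4006 = 114 × 0.18938 ≈ 21.589 pg/mL.

21.6 pg/mL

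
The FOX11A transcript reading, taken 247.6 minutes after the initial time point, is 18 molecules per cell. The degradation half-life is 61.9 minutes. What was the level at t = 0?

Number of half-lives elapsed: n = 247.6/61.9 ≈ 4.
A₀ = A × 2^n = 18 × 2^4 = 18 × 16 ≈ 288 molecules per cell.

288 molecules per cell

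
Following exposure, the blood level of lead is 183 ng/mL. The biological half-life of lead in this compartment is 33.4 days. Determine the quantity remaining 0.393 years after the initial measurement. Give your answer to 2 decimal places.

9.32 ng/mL

Convert the elapsed time: 0.393 years = 143.445 days.
Number of half-lives: n = 143.445/33.4 ≈ 4.2948.
Remaining = 183 × (1/2)^4.2948 = 183 × 0.05095 ≈ 9.3239 ng/mL.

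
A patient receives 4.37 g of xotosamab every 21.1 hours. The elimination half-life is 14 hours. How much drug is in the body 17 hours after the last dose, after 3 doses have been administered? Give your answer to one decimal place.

The 3 doses were given 59.2, 38.1, 17 hours ago.
Total = 4.37·(1/2)^(59.2/14) + 4.37·(1/2)^(38.1/14) + 4.37·(1/2)^(17/14)
      = 0.23311 + 0.6626 + 1.8834 ≈ 2.7791 g.

2.8 g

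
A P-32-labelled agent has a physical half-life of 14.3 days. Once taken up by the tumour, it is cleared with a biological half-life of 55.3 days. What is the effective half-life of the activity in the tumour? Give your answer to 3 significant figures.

1/t_eff = 1/t_phys + 1/t_biol = 1/14.3 + 1/55.3 = 0.088013 per day.
t_eff = 14.3 × 55.3 / (14.3 + 55.3) ≈ 11.362 days.

11.4 days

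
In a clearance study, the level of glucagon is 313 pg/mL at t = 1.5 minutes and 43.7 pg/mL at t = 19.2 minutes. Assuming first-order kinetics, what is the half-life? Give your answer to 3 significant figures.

6.23 minutes

Over Δt = 19.2 − 1.5 = 17.7 minutes, the level fell by a factor of 313/43.7 ≈ 7.1625.
n = log₂(7.1625) ≈ 2.8405 half-lives, so t½ = 17.7/2.8405 ≈ 6.2314 minutes.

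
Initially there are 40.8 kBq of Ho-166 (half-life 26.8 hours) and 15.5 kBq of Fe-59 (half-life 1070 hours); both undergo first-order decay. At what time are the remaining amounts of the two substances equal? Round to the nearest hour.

38 hours

Set 40.8·(1/2)^(t/26.8) = 15.5·(1/2)^(t/1070).
Taking log₂: log₂(40.8/15.5) = t·(1/26.8 − 1/1070).
log₂(2.6323) = 1.3963; 1/26.8 − 1/1070 = 0.036379.
t = 1.3963 / 0.036379 ≈ 38.382 hours.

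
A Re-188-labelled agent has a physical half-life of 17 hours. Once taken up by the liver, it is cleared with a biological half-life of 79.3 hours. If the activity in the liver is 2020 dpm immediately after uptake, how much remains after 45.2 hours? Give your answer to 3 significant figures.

1/t_eff = 1/t_phys + 1/t_biol = 1/17 + 1/79.3 = 0.071434 per hour.
t_eff = 17 × 79.3 / (17 + 79.3) ≈ 13.999 hours.
Remaining = 2020 × (1/2)^(45.2/13.999) = 2020 × (1/2)^3.2288 ≈ 215.47 dpm.

215 dpm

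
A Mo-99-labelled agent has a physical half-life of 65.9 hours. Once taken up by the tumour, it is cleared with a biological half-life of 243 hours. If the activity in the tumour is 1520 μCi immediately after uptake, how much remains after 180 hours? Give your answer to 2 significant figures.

140 μCi

1/t_eff = 1/t_phys + 1/t_biol = 1/65.9 + 1/243 = 0.01929 per hour.
t_eff = 65.9 × 243 / (65.9 + 243) ≈ 51.841 hours.
Remaining = 1520 × (1/2)^(180/51.841) = 1520 × (1/2)^3.4722 ≈ 136.97 μCi.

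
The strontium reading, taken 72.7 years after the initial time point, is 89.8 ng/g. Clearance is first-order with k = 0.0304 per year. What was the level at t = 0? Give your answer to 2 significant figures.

t½ = ln 2 / k = 0.69315 / 0.0304 ≈ 22.801 years.
Number of half-lives elapsed: n = 72.7/22.801 ≈ 3.1885.
A₀ = A × 2^n = 89.8 × 2^3.1885 = 89.8 × 9.1164 ≈ 818.66 ng/g.

820 ng/g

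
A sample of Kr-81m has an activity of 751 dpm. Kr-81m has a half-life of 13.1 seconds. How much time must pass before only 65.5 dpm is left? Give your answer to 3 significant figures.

46.1 seconds

Fraction remaining = 65.5/751 ≈ 0.087217.
n = log₂(751/65.5) = ln(11.466)/ln 2 ≈ 3.5192 half-lives.
t = n × t½ = 3.5192 × 13.1 ≈ 46.102 seconds.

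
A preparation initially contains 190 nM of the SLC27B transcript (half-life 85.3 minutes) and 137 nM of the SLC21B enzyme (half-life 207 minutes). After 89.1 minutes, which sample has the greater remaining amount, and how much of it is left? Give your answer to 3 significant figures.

SLC21B enzyme, 102 nM

SLC27B transcript: 190 × (1/2)^1.0445 ≈ 92.111 nM.
SLC21B enzyme: 137 × (1/2)^0.43043 ≈ 101.66 nM.
SLC21B enzyme has more remaining, at ≈ 101.66 nM.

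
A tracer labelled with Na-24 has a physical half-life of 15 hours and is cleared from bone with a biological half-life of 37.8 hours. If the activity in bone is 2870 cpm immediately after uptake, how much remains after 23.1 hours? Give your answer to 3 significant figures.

646 cpm

1/t_eff = 1/t_phys + 1/t_biol = 1/15 + 1/37.8 = 0.093122 per hour.
t_eff = 15 × 37.8 / (15 + 37.8) ≈ 10.739 hours.
Remaining = 2870 × (1/2)^(23.1/10.739) = 2870 × (1/2)^2.1511 ≈ 646.15 cpm.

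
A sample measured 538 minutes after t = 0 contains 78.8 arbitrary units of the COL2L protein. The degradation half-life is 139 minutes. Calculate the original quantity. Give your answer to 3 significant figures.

1150 arbitrary units

Number of half-lives elapsed: n = 538/139 ≈ 3.8705.
A₀ = A × 2^n = 78.8 × 2^3.8705 = 78.8 × 14.626 ≈ 1152.6 arbitrary units.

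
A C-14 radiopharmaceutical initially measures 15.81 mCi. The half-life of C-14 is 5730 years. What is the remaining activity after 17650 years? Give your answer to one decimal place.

1.9 mCi

Number of half-lives: n = 17650/5730 ≈ 3.0803.
Remaining = 15.81 × (1/2)^3.0803 = 15.81 × 0.11823 ≈ 1.8693 mCi.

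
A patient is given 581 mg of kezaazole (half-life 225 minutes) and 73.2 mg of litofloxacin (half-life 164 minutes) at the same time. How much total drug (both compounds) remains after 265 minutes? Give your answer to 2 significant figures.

280 mg

kezaazole: 581 × (1/2)^(265/225) = 581 × (1/2)^1.1778 ≈ 256.82 mg.
litofloxacin: 73.2 × (1/2)^(265/164) = 73.2 × (1/2)^1.6159 ≈ 23.883 mg.
Total = 256.82 + 23.883 ≈ 280.7 mg.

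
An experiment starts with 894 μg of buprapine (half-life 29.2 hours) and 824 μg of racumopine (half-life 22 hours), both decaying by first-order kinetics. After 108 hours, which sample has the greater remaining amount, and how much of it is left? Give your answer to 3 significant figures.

buprapine: 894 × (1/2)^3.6986 ≈ 68.856 μg.
racumopine: 824 × (1/2)^4.9091 ≈ 27.425 μg.
Buprapine has more remaining, at ≈ 68.856 μg.

buprapine, 68.9 μg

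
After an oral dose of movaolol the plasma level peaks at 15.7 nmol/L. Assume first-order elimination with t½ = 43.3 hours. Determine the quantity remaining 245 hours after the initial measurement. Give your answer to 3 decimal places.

Number of half-lives: n = 245/43.3 ≈ 5.6582.
Remaining = 15.7 × (1/2)^5.6582 = 15.7 × 0.019802 ≈ 0.31089 nmol/L.

0.311 nmol/L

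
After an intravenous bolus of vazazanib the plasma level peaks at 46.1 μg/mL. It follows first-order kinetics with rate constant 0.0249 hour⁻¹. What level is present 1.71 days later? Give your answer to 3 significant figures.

t½ = ln 2 / λ = 0.69315 / 0.0249 ≈ 27.837 hours.
Convert the elapsed time: 1.71 days = 41.04 hours.
Number of half-lives: n = 41.04/27.837 ≈ 1.4743.
Remaining = 46.1 × (1/2)^1.4743 = 46.1 × 0.35991 ≈ 16.592 μg/mL.

16.6 μg/mL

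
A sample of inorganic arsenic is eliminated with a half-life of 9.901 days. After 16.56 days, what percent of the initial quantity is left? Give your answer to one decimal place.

31.4%

n = 16.56/9.901 ≈ 1.6726 half-lives.
Fraction remaining = (1/2)^1.6726 ≈ 0.3137, i.e. 31.37%.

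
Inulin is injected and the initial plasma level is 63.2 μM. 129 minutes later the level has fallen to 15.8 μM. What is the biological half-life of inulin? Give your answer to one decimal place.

64.5 minutes

A/A₀ = 15.8/63.2 ≈ 0.25.
n = log₂(4) ≈ 2 half-lives elapsed in 129 minutes.
t½ = 129/2 ≈ 64.5 minutes.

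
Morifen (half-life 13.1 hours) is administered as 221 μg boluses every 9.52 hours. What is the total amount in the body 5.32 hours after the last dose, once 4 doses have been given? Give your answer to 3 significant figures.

365 μg

The 4 doses were given 33.88, 24.36, 14.84, 5.32 hours ago.
Total = 221·(1/2)^(33.88/13.1) + 221·(1/2)^(24.36/13.1) + 221·(1/2)^(14.84/13.1) + 221·(1/2)^(5.32/13.1)
      = 36.8 + 60.9 + 100.78 + 166.78 ≈ 365.26 μg.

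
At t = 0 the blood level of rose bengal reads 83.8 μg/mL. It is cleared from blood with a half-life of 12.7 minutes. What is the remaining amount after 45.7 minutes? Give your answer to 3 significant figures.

6.92 μg/mL

Number of half-lives: n = 45.7/12.7 ≈ 3.5984.
Remaining = 83.8 × (1/2)^3.5984 = 83.8 × 0.082559 ≈ 6.9185 μg/mL.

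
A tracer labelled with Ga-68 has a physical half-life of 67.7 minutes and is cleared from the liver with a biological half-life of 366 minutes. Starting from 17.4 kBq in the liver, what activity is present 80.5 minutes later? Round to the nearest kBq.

1/t_eff = 1/t_phys + 1/t_biol = 1/67.7 + 1/366 = 0.017503 per minute.
t_eff = 67.7 × 366 / (67.7 + 366) ≈ 57.132 minutes.
Remaining = 17.4 × (1/2)^(80.5/57.132) = 17.4 × (1/2)^1.409 ≈ 6.5523 kBq.

7 kBq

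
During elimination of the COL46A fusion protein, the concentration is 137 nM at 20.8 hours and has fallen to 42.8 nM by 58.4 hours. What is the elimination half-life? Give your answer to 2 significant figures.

22 hours

Over Δt = 58.4 − 20.8 = 37.6 hours, the level fell by a factor of 137/42.8 ≈ 3.2009.
n = log₂(3.2009) ≈ 1.6785 half-lives, so t½ = 37.6/1.6785 ≈ 22.401 hours.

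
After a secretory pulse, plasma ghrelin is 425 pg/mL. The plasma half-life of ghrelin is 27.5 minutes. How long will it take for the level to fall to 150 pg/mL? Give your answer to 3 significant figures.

41.3 minutes

Fraction remaining = 150/425 ≈ 0.35294.
n = log₂(425/150) = ln(2.8333)/ln 2 ≈ 1.5025 half-lives.
t = n × t½ = 1.5025 × 27.5 ≈ 41.319 minutes.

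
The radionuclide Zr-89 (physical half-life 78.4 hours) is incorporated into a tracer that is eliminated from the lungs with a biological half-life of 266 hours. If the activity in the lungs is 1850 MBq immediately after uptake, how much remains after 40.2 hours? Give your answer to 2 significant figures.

1/t_eff = 1/t_phys + 1/t_biol = 1/78.4 + 1/266 = 0.016515 per hour.
t_eff = 78.4 × 266 / (78.4 + 266) ≈ 60.553 hours.
Remaining = 1850 × (1/2)^(40.2/60.553) = 1850 × (1/2)^0.66388 ≈ 1167.7 MBq.

1200 MBq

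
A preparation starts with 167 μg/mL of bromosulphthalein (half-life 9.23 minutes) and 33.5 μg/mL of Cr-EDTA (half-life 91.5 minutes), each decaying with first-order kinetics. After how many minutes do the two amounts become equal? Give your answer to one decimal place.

23.8 minutes

Set 167·(1/2)^(t/9.23) = 33.5·(1/2)^(t/91.5).
Taking log₂: log₂(167/33.5) = t·(1/9.23 − 1/91.5).
log₂(4.9851) = 2.3176; 1/9.23 − 1/91.5 = 0.097413.
t = 2.3176 / 0.097413 ≈ 23.792 minutes.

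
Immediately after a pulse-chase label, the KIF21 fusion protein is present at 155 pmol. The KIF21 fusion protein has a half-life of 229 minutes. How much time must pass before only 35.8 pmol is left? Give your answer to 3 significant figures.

Fraction remaining = 35.8/155 ≈ 0.23097.
n = log₂(155/35.8) = ln(4.3296)/ln 2 ≈ 2.1142 half-lives.
t = n × t½ = 2.1142 × 229 ≈ 484.16 minutes.

484 minutes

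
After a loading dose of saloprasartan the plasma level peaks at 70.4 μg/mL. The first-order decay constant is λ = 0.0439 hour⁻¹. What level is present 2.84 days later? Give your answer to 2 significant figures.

3.5 μg/mL

t½ = ln 2 / λ = 0.69315 / 0.0439 ≈ 15.789 hours.
Convert the elapsed time: 2.84 days = 68.16 hours.
Number of half-lives: n = 68.16/15.789 ≈ 4.3169.
Remaining = 70.4 × (1/2)^4.3169 = 70.4 × 0.050176 ≈ 3.5324 μg/mL.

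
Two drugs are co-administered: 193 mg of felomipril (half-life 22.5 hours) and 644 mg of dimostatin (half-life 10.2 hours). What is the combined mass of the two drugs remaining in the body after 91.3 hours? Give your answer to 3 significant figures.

felomipril: 193 × (1/2)^(91.3/22.5) = 193 × (1/2)^4.0578 ≈ 11.589 mg.
dimostatin: 644 × (1/2)^(91.3/10.2) = 644 × (1/2)^8.951 ≈ 1.3013 mg.
Total = 11.589 + 1.3013 ≈ 12.89 mg.

12.9 mg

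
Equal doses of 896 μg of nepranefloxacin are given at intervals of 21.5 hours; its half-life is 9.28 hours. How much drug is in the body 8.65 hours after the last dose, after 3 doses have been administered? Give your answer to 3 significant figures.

The 3 doses were given 51.65, 30.15, 8.65 hours ago.
Total = 896·(1/2)^(51.65/9.28) + 896·(1/2)^(30.15/9.28) + 896·(1/2)^(8.65/9.28)
      = 18.917 + 94.251 + 469.59 ≈ 582.75 μg.

583 μg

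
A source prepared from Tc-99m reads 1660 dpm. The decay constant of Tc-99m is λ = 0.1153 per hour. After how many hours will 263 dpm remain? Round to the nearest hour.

t½ = ln 2 / λ = 0.69315 / 0.1153 ≈ 6.0117 hours.
Fraction remaining = 263/1660 ≈ 0.15843.
n = log₂(1660/263) = ln(6.3118)/ln 2 ≈ 2.658 half-lives.
t = n × t½ = 2.658 × 6.0117 ≈ 15.979 hours.

16 hours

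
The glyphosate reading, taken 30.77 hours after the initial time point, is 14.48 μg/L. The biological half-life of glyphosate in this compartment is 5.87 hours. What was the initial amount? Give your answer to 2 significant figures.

Number of half-lives elapsed: n = 30.77/5.87 ≈ 5.2419.
A₀ = A × 2^n = 14.48 × 2^5.2419 = 14.48 × 37.842 ≈ 547.95 μg/L.

550 μg/L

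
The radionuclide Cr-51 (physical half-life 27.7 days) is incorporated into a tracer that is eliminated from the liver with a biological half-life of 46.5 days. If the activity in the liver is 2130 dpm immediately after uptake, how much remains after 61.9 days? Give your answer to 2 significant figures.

180 dpm

1/t_eff = 1/t_phys + 1/t_biol = 1/27.7 + 1/46.5 = 0.057606 per day.
t_eff = 27.7 × 46.5 / (27.7 + 46.5) ≈ 17.359 days.
Remaining = 2130 × (1/2)^(61.9/17.359) = 2130 × (1/2)^3.5658 ≈ 179.87 dpm.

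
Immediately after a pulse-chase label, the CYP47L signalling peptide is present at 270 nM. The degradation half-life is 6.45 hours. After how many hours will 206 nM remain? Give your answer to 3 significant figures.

Fraction remaining = 206/270 ≈ 0.76296.
n = log₂(270/206) = ln(1.3107)/ln 2 ≈ 0.39032 half-lives.
t = n × t½ = 0.39032 × 6.45 ≈ 2.5175 hours.

2.52 hours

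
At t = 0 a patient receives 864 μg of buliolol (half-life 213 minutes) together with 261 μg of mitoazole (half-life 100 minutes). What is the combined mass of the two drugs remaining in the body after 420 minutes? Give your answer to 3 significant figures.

buliolol: 864 × (1/2)^(420/213) = 864 × (1/2)^1.9718 ≈ 220.26 μg.
mitoazole: 261 × (1/2)^(420/100) = 261 × (1/2)^4.2 ≈ 14.201 μg.
Total = 220.26 + 14.201 ≈ 234.46 μg.

234 μg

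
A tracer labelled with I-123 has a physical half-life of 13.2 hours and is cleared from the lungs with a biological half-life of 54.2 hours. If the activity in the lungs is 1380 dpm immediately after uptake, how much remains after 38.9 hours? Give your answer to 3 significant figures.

1/t_eff = 1/t_phys + 1/t_biol = 1/13.2 + 1/54.2 = 0.094208 per hour.
t_eff = 13.2 × 54.2 / (13.2 + 54.2) ≈ 10.615 hours.
Remaining = 1380 × (1/2)^(38.9/10.615) = 1380 × (1/2)^3.6647 ≈ 108.82 dpm.

109 dpm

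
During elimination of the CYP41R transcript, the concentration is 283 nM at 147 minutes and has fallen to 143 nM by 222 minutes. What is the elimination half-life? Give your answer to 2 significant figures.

76 minutes

Over Δt = 222 − 147 = 75 minutes, the level fell by a factor of 283/143 ≈ 1.979.
n = log₂(1.979) ≈ 0.98479 half-lives, so t½ = 75/0.98479 ≈ 76.159 minutes.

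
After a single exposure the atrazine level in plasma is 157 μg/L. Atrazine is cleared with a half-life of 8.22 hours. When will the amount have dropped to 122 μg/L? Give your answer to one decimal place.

3.0 hours

Fraction remaining = 122/157 ≈ 0.77707.
n = log₂(157/122) = ln(1.2869)/ln 2 ≈ 0.36388 half-lives.
t = n × t½ = 0.36388 × 8.22 ≈ 2.9911 hours.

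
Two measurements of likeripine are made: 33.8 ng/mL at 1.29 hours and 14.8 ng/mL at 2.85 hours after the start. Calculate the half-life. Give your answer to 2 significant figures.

1.3 hours

Over Δt = 2.85 − 1.29 = 1.56 hours, the level fell by a factor of 33.8/14.8 ≈ 2.2838.
n = log₂(2.2838) ≈ 1.1914 half-lives, so t½ = 1.56/1.1914 ≈ 1.3094 hours.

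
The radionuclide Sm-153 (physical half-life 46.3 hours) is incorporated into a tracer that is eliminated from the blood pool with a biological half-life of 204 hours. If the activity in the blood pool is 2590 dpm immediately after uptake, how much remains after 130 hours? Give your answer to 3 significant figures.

238 dpm

1/t_eff = 1/t_phys + 1/t_biol = 1/46.3 + 1/204 = 0.0265 per hour.
t_eff = 46.3 × 204 / (46.3 + 204) ≈ 37.736 hours.
Remaining = 2590 × (1/2)^(130/37.736) = 2590 × (1/2)^3.445 ≈ 237.82 dpm.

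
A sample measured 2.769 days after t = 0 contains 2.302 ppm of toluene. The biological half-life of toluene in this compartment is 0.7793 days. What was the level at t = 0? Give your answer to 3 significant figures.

Number of half-lives elapsed: n = 2.769/0.7793 ≈ 3.5532.
A₀ = A × 2^n = 2.302 × 2^3.5532 = 2.302 × 11.739 ≈ 27.022 ppm.

27.0 ppm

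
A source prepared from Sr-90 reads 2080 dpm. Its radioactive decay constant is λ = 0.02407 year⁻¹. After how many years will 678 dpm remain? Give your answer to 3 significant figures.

46.6 years

t½ = ln 2 / λ = 0.69315 / 0.02407 ≈ 28.797 years.
Fraction remaining = 678/2080 ≈ 0.32596.
n = log₂(2080/678) = ln(3.0678)/ln 2 ≈ 1.6172 half-lives.
t = n × t½ = 1.6172 × 28.797 ≈ 46.571 years.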